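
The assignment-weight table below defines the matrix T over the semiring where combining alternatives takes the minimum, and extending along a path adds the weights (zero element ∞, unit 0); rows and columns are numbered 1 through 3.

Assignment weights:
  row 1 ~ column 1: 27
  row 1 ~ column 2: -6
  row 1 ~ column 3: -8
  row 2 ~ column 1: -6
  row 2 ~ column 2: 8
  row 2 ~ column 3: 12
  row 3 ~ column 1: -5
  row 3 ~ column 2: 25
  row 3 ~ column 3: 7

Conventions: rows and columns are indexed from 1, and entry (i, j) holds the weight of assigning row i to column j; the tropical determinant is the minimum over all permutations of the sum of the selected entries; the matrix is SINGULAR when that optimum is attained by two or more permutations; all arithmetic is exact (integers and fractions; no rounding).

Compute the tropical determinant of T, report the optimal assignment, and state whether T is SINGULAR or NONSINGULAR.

σ = (1, 2, 3): 27 + 8 + 7 = 42
σ = (1, 3, 2): 27 + 12 + 25 = 64
σ = (2, 1, 3): (-6) + (-6) + 7 = -5
σ = (2, 3, 1): (-6) + 12 + (-5) = 1
σ = (3, 1, 2): (-8) + (-6) + 25 = 11
σ = (3, 2, 1): (-8) + 8 + (-5) = -5
Optimal value attained by: σ = (2, 1, 3).
Answer: det⊕(T) = -5; verdict: SINGULAR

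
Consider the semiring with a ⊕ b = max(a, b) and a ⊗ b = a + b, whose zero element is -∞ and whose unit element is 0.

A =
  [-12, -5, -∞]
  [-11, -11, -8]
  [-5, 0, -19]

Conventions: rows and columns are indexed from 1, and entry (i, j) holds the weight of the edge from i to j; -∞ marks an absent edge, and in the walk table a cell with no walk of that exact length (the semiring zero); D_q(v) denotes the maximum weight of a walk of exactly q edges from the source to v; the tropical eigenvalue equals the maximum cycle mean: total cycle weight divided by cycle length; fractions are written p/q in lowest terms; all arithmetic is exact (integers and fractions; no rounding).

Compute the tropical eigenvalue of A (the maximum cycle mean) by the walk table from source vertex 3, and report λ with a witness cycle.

q=0: [-∞, -∞, 0]
q=1: [-5, 0, -19]
q=2: [-11, -10, -8]
q=3: [-13, -8, -18]
Optimal cycle mean attained by: cycle 2->3->2, total (-8) + 0, length 2.
Answer: λ = -4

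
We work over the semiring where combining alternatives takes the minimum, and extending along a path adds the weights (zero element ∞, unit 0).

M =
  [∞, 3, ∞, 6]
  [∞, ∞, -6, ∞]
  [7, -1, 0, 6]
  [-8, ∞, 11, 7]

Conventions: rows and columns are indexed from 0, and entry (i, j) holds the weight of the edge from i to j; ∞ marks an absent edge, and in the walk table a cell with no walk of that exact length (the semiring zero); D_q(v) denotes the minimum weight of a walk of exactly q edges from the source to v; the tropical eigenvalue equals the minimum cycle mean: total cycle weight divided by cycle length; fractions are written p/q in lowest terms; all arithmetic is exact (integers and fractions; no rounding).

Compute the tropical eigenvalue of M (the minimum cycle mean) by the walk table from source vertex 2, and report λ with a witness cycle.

q=0: [∞, ∞, 0, ∞]
q=1: [7, -1, 0, 6]
q=2: [-2, -1, -7, 6]
q=3: [-2, -8, -7, -1]
q=4: [-9, -8, -14, -1]
Optimal cycle mean attained by: cycle 1->2->1, total (-6) + (-1), length 2.
Answer: λ = -7/2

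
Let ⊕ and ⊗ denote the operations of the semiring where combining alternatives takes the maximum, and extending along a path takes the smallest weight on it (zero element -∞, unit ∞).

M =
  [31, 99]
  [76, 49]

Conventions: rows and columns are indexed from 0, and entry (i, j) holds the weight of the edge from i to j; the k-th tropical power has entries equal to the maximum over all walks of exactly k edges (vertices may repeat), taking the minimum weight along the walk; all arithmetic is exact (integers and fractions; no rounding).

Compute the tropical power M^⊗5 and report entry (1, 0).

M^⊗2:
  [76, 49]
  [49, 76]
M^⊗3:
  [49, 76]
  [76, 49]
M^⊗4:
  [76, 49]
  [49, 76]
M^⊗5:
  [49, 76]
  [76, 49]
Key observation: the optimum is the walk 1->0->1->0->1->0, with weight 76 min 99 min 76 min 99 min 76 = 76.
Optimal value attained by: walk 1->0->1->0->1->0.
Answer: (M^⊗5)[1][0] = 76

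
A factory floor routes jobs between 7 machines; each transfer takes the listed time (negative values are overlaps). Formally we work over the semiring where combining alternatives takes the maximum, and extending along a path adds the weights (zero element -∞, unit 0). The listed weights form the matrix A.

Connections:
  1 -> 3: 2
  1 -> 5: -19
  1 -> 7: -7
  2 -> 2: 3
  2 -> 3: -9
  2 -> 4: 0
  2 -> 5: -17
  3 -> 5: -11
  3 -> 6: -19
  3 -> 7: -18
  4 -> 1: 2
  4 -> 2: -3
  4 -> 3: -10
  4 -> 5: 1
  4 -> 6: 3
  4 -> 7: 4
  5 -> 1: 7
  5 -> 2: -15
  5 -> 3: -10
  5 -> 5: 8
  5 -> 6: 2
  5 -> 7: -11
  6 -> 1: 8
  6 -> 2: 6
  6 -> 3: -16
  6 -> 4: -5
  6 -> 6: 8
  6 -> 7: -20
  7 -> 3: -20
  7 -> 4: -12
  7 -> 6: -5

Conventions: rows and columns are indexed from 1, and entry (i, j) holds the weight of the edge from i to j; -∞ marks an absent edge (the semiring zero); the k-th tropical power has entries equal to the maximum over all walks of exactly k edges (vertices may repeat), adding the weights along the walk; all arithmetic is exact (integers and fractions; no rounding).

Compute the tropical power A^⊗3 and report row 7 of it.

A^⊗2:
  [-12, -34, -27, -19, -9, -12, -16]
  [2, 6, -6, 3, 1, 3, 4]
  [-4, -13, -21, -24, -3, -9, -22]
  [11, 9, 4, -2, 9, 11, -5]
  [15, 8, 9, -3, 16, 10, 0]
  [16, 14, 10, 6, -4, 16, 1]
  [3, 1, -21, -10, -11, 3, -8]
A^⊗3:
  [-2, -6, -10, -17, -1, -4, -15]
  [11, 9, 4, 6, 9, 11, 7]
  [4, -3, -2, -13, 5, -1, -11]
  [19, 17, 13, 9, 17, 19, 4]
  [23, 16, 17, 8, 24, 18, 8]
  [24, 22, 18, 14, 7, 24, 10]
  [11, 9, 5, 1, -3, 11, -4]
Answer: row 7 of A^⊗3 = [11, 9, 5, 1, -3, 11, -4]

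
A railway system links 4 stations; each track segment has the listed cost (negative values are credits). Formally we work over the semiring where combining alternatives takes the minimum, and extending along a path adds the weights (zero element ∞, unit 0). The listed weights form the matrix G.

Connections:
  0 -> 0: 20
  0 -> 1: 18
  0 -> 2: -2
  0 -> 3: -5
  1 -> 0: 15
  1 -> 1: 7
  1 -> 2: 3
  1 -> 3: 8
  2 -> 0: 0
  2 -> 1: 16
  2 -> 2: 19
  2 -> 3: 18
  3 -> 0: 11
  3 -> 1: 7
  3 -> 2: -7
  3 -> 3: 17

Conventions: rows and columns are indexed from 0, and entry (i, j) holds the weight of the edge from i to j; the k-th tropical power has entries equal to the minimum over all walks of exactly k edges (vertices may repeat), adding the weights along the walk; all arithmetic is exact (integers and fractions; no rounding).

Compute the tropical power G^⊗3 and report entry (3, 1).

G^⊗2:
  [-2, 2, -12, 12]
  [3, 14, 1, 10]
  [19, 18, -2, -5]
  [-7, 9, 9, 6]
G^⊗3:
  [-12, 4, -4, -7]
  [1, 17, 1, -2]
  [-2, 2, -12, 12]
  [9, 11, -9, -12]
Key observation: the optimum is the walk 3->2->0->1, with weight (-7) + 0 + 18 = 11.
Optimal value attained by: walk 3->2->0->1.
Answer: (G^⊗3)[3][1] = 11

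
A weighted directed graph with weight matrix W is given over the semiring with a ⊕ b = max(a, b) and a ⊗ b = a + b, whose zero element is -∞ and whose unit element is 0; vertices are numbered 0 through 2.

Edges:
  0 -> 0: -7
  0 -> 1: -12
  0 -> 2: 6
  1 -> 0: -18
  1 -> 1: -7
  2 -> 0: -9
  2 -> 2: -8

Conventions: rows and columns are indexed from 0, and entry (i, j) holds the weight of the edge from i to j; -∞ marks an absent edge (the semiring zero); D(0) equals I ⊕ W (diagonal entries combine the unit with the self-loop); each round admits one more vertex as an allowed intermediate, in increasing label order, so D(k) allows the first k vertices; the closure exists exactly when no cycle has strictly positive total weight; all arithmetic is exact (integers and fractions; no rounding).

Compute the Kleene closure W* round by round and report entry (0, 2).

D(0):
  [0, -12, 6]
  [-18, 0, -∞]
  [-9, -∞, 0]
D(1):
  [0, -12, 6]
  [-18, 0, -12]
  [-9, -21, 0]
D(2):
  [0, -12, 6]
  [-18, 0, -12]
  [-9, -21, 0]
D(3):
  [0, -12, 6]
  [-18, 0, -12]
  [-9, -21, 0]
Answer: W*[0][2] = 6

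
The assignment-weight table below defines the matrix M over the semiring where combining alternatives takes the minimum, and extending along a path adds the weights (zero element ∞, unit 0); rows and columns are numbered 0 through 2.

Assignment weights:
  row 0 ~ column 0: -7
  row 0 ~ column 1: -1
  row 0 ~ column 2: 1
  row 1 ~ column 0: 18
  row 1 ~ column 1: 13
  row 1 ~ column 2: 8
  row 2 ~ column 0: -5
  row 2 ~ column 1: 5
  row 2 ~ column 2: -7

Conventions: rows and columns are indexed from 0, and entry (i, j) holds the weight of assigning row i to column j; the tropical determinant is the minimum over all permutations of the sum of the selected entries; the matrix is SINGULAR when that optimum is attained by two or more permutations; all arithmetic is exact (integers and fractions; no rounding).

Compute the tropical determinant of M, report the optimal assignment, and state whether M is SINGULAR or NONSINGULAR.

σ = (0, 1, 2): (-7) + 13 + (-7) = -1
σ = (0, 2, 1): (-7) + 8 + 5 = 6
σ = (1, 0, 2): (-1) + 18 + (-7) = 10
σ = (1, 2, 0): (-1) + 8 + (-5) = 2
σ = (2, 0, 1): 1 + 18 + 5 = 24
σ = (2, 1, 0): 1 + 13 + (-5) = 9
Optimal value attained by: σ = (0, 1, 2).
Answer: det⊕(M) = -1; verdict: NONSINGULAR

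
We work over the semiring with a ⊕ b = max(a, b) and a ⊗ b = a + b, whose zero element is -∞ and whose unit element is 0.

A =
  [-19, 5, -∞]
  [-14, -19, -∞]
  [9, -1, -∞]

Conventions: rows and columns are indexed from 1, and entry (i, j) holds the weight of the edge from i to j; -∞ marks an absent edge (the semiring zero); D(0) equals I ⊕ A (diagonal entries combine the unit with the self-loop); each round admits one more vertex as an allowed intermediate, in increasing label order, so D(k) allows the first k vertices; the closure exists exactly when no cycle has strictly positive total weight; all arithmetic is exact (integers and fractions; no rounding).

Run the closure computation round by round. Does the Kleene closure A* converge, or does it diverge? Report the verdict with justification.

D(0):
  [0, 5, -∞]
  [-14, 0, -∞]
  [9, -1, 0]
D(1):
  [0, 5, -∞]
  [-14, 0, -∞]
  [9, 14, 0]
D(2):
  [0, 5, -∞]
  [-14, 0, -∞]
  [9, 14, 0]
D(3):
  [0, 5, -∞]
  [-14, 0, -∞]
  [9, 14, 0]
Key observation: every diagonal entry stays at the unit through all rounds, so no improving cycle exists.
Answer: CONVERGES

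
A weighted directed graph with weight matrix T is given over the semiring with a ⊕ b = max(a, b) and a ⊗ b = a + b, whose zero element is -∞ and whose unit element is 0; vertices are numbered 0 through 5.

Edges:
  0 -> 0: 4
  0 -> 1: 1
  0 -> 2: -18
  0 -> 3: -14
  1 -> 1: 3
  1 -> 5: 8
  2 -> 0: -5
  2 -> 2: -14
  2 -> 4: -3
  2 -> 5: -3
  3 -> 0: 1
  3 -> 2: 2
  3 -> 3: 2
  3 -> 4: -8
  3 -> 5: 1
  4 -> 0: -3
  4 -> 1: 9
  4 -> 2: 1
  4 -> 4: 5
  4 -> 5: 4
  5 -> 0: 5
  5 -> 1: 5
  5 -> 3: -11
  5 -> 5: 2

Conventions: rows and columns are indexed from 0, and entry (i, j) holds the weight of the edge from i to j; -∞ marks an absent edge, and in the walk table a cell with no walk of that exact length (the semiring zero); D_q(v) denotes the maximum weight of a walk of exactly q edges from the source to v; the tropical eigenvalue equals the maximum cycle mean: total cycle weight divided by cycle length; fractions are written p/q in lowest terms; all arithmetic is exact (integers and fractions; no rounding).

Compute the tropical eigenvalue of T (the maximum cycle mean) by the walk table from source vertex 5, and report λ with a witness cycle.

q=0: [-∞, -∞, -∞, -∞, -∞, 0]
q=1: [5, 5, -∞, -11, -∞, 2]
q=2: [9, 8, -9, -9, -19, 13]
q=3: [18, 18, -7, 2, -12, 16]
q=4: [22, 21, 4, 5, -6, 26]
q=5: [31, 31, 7, 15, 1, 29]
q=6: [35, 34, 17, 18, 7, 39]
Optimal cycle mean attained by: cycle 1->5->1, total 8 + 5, length 2.
Answer: λ = 13/2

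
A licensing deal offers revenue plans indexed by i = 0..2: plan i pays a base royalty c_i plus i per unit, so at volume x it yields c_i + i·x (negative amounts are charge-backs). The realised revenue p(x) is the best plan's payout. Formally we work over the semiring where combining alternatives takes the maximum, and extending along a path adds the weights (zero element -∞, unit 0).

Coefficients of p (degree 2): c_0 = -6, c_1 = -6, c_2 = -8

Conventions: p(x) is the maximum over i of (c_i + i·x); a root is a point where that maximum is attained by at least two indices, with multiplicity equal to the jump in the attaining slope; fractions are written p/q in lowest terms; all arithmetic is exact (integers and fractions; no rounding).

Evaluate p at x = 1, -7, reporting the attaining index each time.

p(1) = max(-6+0·1=-6, -6+1·1=-5, -8+2·1=-6) = -5 (attained by i=1)
p(-7) = max(-6+0·(-7)=-6, -6+1·(-7)=-13, -8+2·(-7)=-22) = -6 (attained by i=0)
Answer: p(1) = -5; p(-7) = -6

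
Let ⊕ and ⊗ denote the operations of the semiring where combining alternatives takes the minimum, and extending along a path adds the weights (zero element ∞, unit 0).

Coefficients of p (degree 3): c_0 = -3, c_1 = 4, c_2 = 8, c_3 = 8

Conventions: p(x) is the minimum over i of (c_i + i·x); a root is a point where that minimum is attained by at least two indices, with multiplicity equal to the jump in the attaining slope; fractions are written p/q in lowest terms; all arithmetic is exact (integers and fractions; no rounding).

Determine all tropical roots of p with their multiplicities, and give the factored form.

hull edge (i=0, c=-3) to (i=3, c=8): slope 11/3, span 3
Factored form: p(x) = 8 ⊗ (x ⊕ (-11/3)) ⊗ (x ⊕ (-11/3)) ⊗ (x ⊕ (-11/3))
Answer: roots = -11/3 (mult 3)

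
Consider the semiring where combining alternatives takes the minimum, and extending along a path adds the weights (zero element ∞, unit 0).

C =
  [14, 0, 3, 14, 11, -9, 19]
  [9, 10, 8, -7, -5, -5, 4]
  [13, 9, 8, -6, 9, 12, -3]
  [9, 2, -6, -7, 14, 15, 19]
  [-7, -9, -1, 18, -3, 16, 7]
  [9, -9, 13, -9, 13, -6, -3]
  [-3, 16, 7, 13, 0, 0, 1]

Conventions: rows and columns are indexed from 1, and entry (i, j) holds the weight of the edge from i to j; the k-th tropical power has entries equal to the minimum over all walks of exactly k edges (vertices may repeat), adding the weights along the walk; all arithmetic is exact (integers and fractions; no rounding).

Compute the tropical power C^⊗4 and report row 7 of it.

C^⊗2:
  [0, -18, 4, -18, -5, -15, -12]
  [-12, -14, -13, -14, -8, -11, -8]
  [-6, -4, -12, -13, -3, -3, -2]
  [2, -5, -13, -14, -3, -3, -9]
  [-10, -12, -4, -16, -14, -16, -5]
  [-6, -15, -15, -16, -14, -14, -9]
  [-7, -9, -1, -9, -3, -12, -3]
C^⊗3:
  [-15, -24, -24, -25, -23, -23, -18]
  [-15, -20, -20, -21, -19, -21, -16]
  [-10, -12, -19, -20, -9, -15, -15]
  [-12, -12, -20, -21, -10, -10, -16]
  [-21, -25, -22, -25, -17, -22, -19]
  [-21, -23, -22, -23, -20, -20, -18]
  [-10, -21, -15, -21, -14, -18, -15]
C^⊗4:
  [-30, -32, -31, -32, -29, -29, -27]
  [-26, -30, -27, -30, -25, -27, -24]
  [-18, -24, -26, -27, -17, -21, -22]
  [-19, -19, -27, -28, -17, -21, -23]
  [-24, -31, -31, -32, -30, -30, -25]
  [-27, -29, -29, -30, -28, -30, -25]
  [-21, -27, -27, -28, -26, -26, -21]
Answer: row 7 of C^⊗4 = [-21, -27, -27, -28, -26, -26, -21]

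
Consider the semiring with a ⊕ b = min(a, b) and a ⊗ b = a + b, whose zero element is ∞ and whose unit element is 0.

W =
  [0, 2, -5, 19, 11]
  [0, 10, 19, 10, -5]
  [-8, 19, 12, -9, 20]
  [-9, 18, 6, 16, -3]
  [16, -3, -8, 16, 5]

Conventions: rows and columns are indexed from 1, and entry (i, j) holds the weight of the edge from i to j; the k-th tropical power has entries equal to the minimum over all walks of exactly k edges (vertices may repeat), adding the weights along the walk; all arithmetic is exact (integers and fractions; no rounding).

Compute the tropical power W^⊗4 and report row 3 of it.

W^⊗2:
  [-13, 2, -5, -14, -3]
  [0, -8, -13, 10, 0]
  [-18, -6, -13, 3, -12]
  [-9, -7, -14, -3, 2]
  [-16, 2, -3, -17, -8]
W^⊗3:
  [-23, -11, -18, -14, -17]
  [-21, -3, -8, -22, -13]
  [-21, -16, -23, -22, -11]
  [-22, -7, -14, -23, -12]
  [-26, -14, -21, -12, -20]
W^⊗4:
  [-26, -21, -28, -27, -17]
  [-31, -19, -26, -17, -25]
  [-31, -19, -26, -32, -25]
  [-32, -20, -27, -23, -26]
  [-29, -24, -31, -30, -19]
Answer: row 3 of W^⊗4 = [-31, -19, -26, -32, -25]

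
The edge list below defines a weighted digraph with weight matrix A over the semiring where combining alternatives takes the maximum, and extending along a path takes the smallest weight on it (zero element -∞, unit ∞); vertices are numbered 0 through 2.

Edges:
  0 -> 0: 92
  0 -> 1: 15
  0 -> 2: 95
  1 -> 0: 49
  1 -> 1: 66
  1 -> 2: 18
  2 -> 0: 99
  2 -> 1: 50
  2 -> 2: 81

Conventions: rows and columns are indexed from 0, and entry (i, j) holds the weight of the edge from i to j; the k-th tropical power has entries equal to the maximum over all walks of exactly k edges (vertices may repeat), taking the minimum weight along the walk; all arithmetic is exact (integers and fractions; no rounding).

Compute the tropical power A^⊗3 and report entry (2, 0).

A^⊗2:
  [95, 50, 92]
  [49, 66, 49]
  [92, 50, 95]
A^⊗3:
  [92, 50, 95]
  [49, 66, 49]
  [95, 50, 92]
Key observation: the optimum is the walk 2->0->2->0, with weight 99 min 95 min 99 = 95.
Optimal value attained by: walk 2->0->2->0.
Answer: (A^⊗3)[2][0] = 95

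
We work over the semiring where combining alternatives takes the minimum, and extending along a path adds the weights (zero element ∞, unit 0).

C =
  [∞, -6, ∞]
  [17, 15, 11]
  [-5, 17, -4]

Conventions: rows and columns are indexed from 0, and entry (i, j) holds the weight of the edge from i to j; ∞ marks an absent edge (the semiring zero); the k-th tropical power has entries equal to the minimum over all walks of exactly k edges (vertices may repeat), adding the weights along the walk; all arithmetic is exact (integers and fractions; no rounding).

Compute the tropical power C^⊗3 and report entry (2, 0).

C^⊗2:
  [11, 9, 5]
  [6, 11, 7]
  [-9, -11, -8]
C^⊗3:
  [0, 5, 1]
  [2, 0, 3]
  [-13, -15, -12]
Key observation: the optimum is the walk 2->2->2->0, with weight (-4) + (-4) + (-5) = -13.
Optimal value attained by: walk 2->2->2->0.
Answer: (C^⊗3)[2][0] = -13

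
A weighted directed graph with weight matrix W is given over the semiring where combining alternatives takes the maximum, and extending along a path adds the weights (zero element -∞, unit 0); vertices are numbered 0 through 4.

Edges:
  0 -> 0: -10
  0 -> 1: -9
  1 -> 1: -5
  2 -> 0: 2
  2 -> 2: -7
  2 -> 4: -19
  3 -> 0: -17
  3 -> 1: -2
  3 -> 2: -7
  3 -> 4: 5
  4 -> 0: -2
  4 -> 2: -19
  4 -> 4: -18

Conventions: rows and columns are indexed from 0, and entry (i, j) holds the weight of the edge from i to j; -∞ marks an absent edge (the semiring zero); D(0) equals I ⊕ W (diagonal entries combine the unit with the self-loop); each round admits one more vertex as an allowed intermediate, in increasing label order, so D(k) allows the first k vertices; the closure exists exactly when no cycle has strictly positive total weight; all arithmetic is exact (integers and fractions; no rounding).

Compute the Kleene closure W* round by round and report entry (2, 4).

D(0):
  [0, -9, -∞, -∞, -∞]
  [-∞, 0, -∞, -∞, -∞]
  [2, -∞, 0, -∞, -19]
  [-17, -2, -7, 0, 5]
  [-2, -∞, -19, -∞, 0]
D(1):
  [0, -9, -∞, -∞, -∞]
  [-∞, 0, -∞, -∞, -∞]
  [2, -7, 0, -∞, -19]
  [-17, -2, -7, 0, 5]
  [-2, -11, -19, -∞, 0]
D(2):
  [0, -9, -∞, -∞, -∞]
  [-∞, 0, -∞, -∞, -∞]
  [2, -7, 0, -∞, -19]
  [-17, -2, -7, 0, 5]
  [-2, -11, -19, -∞, 0]
D(3):
  [0, -9, -∞, -∞, -∞]
  [-∞, 0, -∞, -∞, -∞]
  [2, -7, 0, -∞, -19]
  [-5, -2, -7, 0, 5]
  [-2, -11, -19, -∞, 0]
D(4):
  [0, -9, -∞, -∞, -∞]
  [-∞, 0, -∞, -∞, -∞]
  [2, -7, 0, -∞, -19]
  [-5, -2, -7, 0, 5]
  [-2, -11, -19, -∞, 0]
D(5):
  [0, -9, -∞, -∞, -∞]
  [-∞, 0, -∞, -∞, -∞]
  [2, -7, 0, -∞, -19]
  [3, -2, -7, 0, 5]
  [-2, -11, -19, -∞, 0]
Answer: W*[2][4] = -19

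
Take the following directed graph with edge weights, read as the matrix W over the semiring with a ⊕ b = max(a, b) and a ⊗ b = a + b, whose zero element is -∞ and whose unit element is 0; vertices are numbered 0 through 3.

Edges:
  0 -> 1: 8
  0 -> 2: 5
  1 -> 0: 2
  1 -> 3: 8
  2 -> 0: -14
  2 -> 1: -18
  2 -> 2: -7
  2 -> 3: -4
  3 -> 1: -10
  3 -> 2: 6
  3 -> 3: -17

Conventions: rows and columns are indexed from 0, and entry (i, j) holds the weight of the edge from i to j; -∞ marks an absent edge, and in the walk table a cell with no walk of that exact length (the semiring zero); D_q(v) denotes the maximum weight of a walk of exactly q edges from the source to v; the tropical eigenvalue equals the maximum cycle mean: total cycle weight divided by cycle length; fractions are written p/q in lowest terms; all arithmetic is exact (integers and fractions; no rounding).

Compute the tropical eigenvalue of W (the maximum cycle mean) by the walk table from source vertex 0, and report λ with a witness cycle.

q=0: [0, -∞, -∞, -∞]
q=1: [-∞, 8, 5, -∞]
q=2: [10, -13, -2, 16]
q=3: [-11, 18, 22, -1]
q=4: [20, 4, 15, 26]
Optimal cycle mean attained by: cycle 0->1->0, total 8 + 2, length 2.
Answer: λ = 5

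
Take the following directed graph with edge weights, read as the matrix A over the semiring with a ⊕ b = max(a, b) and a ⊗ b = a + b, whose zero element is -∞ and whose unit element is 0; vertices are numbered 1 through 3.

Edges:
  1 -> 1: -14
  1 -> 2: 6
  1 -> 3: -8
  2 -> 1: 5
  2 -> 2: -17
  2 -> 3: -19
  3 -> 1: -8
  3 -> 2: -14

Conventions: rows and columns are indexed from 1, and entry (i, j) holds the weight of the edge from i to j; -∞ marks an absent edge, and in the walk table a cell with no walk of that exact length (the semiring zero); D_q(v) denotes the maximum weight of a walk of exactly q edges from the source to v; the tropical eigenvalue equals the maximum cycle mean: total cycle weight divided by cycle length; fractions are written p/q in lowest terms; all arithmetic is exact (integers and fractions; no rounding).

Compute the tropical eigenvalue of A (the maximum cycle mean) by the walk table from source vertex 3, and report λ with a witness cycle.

q=0: [-∞, -∞, 0]
q=1: [-8, -14, -∞]
q=2: [-9, -2, -16]
q=3: [3, -3, -17]
Optimal cycle mean attained by: cycle 1->2->1, total 6 + 5, length 2.
Answer: λ = 11/2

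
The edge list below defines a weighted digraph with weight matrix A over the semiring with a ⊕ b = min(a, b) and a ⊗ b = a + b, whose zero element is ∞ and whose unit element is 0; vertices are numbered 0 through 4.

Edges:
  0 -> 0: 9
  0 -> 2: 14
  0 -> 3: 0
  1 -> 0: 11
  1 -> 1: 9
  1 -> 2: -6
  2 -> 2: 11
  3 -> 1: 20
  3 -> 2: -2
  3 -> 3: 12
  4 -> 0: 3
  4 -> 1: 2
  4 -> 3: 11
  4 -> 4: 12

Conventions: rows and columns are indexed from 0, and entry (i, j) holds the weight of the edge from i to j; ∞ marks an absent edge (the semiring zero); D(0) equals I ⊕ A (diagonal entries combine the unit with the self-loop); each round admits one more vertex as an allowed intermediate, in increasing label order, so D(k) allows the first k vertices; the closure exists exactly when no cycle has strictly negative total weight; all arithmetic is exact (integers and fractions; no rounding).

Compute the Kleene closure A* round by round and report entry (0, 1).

D(0):
  [0, ∞, 14, 0, ∞]
  [11, 0, -6, ∞, ∞]
  [∞, ∞, 0, ∞, ∞]
  [∞, 20, -2, 0, ∞]
  [3, 2, ∞, 11, 0]
D(1):
  [0, ∞, 14, 0, ∞]
  [11, 0, -6, 11, ∞]
  [∞, ∞, 0, ∞, ∞]
  [∞, 20, -2, 0, ∞]
  [3, 2, 17, 3, 0]
D(2):
  [0, ∞, 14, 0, ∞]
  [11, 0, -6, 11, ∞]
  [∞, ∞, 0, ∞, ∞]
  [31, 20, -2, 0, ∞]
  [3, 2, -4, 3, 0]
D(3):
  [0, ∞, 14, 0, ∞]
  [11, 0, -6, 11, ∞]
  [∞, ∞, 0, ∞, ∞]
  [31, 20, -2, 0, ∞]
  [3, 2, -4, 3, 0]
D(4):
  [0, 20, -2, 0, ∞]
  [11, 0, -6, 11, ∞]
  [∞, ∞, 0, ∞, ∞]
  [31, 20, -2, 0, ∞]
  [3, 2, -4, 3, 0]
D(5):
  [0, 20, -2, 0, ∞]
  [11, 0, -6, 11, ∞]
  [∞, ∞, 0, ∞, ∞]
  [31, 20, -2, 0, ∞]
  [3, 2, -4, 3, 0]
Answer: A*[0][1] = 20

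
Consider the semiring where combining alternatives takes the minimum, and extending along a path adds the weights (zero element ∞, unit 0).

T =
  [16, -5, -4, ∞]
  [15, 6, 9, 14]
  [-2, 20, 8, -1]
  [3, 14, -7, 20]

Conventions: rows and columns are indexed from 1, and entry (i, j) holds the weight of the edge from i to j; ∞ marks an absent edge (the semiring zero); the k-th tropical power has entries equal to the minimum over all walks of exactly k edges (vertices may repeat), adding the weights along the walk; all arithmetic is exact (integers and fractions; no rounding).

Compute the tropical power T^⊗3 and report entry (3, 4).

T^⊗2:
  [-6, 1, 4, -5]
  [7, 10, 7, 8]
  [2, -7, -8, 7]
  [-9, -2, -1, -8]
T^⊗3:
  [-2, -11, -12, 3]
  [5, 2, 1, 6]
  [-10, -3, -2, -9]
  [-5, -14, -15, -2]
Key observation: the optimum is the walk 3->4->3->4, with weight (-1) + (-7) + (-1) = -9.
Optimal value attained by: walk 3->4->3->4.
Answer: (T^⊗3)[3][4] = -9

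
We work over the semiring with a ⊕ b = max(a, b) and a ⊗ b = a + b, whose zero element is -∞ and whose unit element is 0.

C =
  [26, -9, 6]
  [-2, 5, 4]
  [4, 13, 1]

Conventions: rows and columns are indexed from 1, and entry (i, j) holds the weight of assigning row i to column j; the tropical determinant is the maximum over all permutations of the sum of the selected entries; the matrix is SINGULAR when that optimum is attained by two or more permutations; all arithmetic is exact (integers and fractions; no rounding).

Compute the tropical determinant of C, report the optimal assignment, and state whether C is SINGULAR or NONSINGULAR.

σ = (1, 2, 3): 26 + 5 + 1 = 32
σ = (1, 3, 2): 26 + 4 + 13 = 43
σ = (2, 1, 3): (-9) + (-2) + 1 = -10
σ = (2, 3, 1): (-9) + 4 + 4 = -1
σ = (3, 1, 2): 6 + (-2) + 13 = 17
σ = (3, 2, 1): 6 + 5 + 4 = 15
Optimal value attained by: σ = (1, 3, 2).
Answer: det⊕(C) = 43; verdict: NONSINGULAR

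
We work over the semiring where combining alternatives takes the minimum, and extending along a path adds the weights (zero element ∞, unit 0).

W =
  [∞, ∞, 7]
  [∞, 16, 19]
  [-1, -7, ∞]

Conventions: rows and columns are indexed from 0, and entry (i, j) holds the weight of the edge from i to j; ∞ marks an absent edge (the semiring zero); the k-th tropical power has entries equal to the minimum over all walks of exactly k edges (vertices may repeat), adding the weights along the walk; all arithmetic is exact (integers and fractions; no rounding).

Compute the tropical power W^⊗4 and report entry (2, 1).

W^⊗2:
  [6, 0, ∞]
  [18, 12, 35]
  [∞, 9, 6]
W^⊗3:
  [∞, 16, 13]
  [34, 28, 25]
  [5, -1, 28]
W^⊗4:
  [12, 6, 35]
  [24, 18, 41]
  [27, 15, 12]
Key observation: the optimum is the walk 2->0->2->1->1, with weight (-1) + 7 + (-7) + 16 = 15.
Optimal value attained by: walk 2->0->2->1->1.
Answer: (W^⊗4)[2][1] = 15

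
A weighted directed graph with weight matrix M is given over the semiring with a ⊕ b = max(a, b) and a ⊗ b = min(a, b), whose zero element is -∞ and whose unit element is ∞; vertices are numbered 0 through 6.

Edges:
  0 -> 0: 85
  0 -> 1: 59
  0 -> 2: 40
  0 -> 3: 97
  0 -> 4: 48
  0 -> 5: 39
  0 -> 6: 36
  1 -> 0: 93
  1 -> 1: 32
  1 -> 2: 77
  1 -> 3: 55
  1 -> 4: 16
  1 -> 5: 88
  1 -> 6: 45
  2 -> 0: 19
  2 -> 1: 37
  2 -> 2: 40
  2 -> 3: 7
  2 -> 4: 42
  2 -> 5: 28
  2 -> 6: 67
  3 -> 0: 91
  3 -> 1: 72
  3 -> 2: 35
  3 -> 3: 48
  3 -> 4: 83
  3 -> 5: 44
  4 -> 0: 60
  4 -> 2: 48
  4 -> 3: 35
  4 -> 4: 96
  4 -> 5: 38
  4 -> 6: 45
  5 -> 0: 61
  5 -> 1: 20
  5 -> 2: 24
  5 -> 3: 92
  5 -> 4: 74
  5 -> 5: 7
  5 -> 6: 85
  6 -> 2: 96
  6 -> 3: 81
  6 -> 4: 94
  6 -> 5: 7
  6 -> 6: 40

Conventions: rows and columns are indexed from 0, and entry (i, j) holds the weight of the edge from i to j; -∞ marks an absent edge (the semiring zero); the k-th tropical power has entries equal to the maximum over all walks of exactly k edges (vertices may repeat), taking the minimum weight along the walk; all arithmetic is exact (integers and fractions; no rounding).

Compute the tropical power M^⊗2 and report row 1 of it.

M^⊗2:
  [91, 72, 59, 85, 83, 59, 45]
  [85, 59, 45, 93, 74, 44, 85]
  [42, 37, 67, 67, 67, 38, 42]
  [85, 59, 72, 91, 83, 72, 45]
  [60, 59, 48, 60, 96, 39, 48]
  [91, 72, 85, 81, 85, 44, 45]
  [81, 72, 48, 48, 94, 44, 67]
Answer: row 1 of M^⊗2 = [85, 59, 45, 93, 74, 44, 85]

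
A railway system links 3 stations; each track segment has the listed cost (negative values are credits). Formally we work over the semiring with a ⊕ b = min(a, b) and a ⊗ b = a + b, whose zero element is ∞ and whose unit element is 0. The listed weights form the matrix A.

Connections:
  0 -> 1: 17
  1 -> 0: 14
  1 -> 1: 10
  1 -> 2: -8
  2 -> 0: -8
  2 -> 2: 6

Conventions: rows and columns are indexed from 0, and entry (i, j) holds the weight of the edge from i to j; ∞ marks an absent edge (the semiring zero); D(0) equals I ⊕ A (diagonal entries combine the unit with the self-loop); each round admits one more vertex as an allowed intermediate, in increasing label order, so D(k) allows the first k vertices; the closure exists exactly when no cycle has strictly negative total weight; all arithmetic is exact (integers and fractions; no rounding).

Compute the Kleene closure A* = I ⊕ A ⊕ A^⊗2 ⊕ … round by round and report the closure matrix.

D(0):
  [0, 17, ∞]
  [14, 0, -8]
  [-8, ∞, 0]
D(1):
  [0, 17, ∞]
  [14, 0, -8]
  [-8, 9, 0]
D(2):
  [0, 17, 9]
  [14, 0, -8]
  [-8, 9, 0]
D(3):
  [0, 17, 9]
  [-16, 0, -8]
  [-8, 9, 0]
Answer: A* = [[0, 17, 9], [-16, 0, -8], [-8, 9, 0]]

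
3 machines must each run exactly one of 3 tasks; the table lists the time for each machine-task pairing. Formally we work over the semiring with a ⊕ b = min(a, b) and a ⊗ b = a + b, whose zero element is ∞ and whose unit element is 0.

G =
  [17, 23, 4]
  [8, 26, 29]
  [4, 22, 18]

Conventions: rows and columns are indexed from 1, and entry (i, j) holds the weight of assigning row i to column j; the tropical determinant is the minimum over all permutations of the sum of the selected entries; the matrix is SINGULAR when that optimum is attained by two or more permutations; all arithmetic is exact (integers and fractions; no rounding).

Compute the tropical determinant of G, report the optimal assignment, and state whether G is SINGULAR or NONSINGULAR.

σ = (1, 2, 3): 17 + 26 + 18 = 61
σ = (1, 3, 2): 17 + 29 + 22 = 68
σ = (2, 1, 3): 23 + 8 + 18 = 49
σ = (2, 3, 1): 23 + 29 + 4 = 56
σ = (3, 1, 2): 4 + 8 + 22 = 34
σ = (3, 2, 1): 4 + 26 + 4 = 34
Optimal value attained by: σ = (3, 1, 2).
Answer: det⊕(G) = 34; verdict: SINGULAR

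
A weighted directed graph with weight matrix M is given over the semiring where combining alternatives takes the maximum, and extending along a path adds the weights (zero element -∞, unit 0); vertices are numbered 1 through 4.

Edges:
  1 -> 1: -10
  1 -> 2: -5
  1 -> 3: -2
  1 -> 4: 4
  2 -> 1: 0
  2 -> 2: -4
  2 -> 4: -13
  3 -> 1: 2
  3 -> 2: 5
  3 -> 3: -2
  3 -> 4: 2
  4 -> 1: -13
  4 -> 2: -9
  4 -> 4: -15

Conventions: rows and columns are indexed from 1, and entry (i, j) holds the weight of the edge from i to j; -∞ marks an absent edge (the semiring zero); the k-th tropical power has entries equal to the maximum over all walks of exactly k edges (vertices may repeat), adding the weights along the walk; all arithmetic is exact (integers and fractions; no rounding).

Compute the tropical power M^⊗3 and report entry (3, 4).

M^⊗2:
  [0, 3, -4, 0]
  [-4, -5, -2, 4]
  [5, 3, 0, 6]
  [-9, -13, -15, -9]
M^⊗3:
  [3, 1, -2, 4]
  [0, 3, -4, 0]
  [3, 5, 3, 9]
  [-13, -10, -11, -5]
Key observation: the optimum is the walk 3->2->1->4, with weight 5 + 0 + 4 = 9.
Optimal value attained by: walk 3->2->1->4.
Answer: (M^⊗3)[3][4] = 9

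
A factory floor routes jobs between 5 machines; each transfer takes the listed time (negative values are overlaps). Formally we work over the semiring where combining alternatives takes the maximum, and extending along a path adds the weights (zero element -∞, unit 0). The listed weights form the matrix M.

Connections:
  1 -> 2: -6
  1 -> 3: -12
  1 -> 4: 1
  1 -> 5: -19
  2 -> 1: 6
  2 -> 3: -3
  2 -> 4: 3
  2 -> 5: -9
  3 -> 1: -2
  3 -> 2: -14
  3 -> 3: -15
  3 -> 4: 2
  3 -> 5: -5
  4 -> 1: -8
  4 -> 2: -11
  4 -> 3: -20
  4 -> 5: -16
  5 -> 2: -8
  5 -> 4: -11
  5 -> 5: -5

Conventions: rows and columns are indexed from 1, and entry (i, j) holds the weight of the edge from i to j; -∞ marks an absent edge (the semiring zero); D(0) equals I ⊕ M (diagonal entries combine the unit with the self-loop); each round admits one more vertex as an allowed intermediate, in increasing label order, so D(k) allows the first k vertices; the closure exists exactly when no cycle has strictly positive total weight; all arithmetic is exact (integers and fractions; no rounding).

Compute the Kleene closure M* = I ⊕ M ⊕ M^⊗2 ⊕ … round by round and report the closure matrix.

D(0):
  [0, -6, -12, 1, -19]
  [6, 0, -3, 3, -9]
  [-2, -14, 0, 2, -5]
  [-8, -11, -20, 0, -16]
  [-∞, -8, -∞, -11, 0]
D(1):
  [0, -6, -12, 1, -19]
  [6, 0, -3, 7, -9]
  [-2, -8, 0, 2, -5]
  [-8, -11, -20, 0, -16]
  [-∞, -8, -∞, -11, 0]
D(2):
  [0, -6, -9, 1, -15]
  [6, 0, -3, 7, -9]
  [-2, -8, 0, 2, -5]
  [-5, -11, -14, 0, -16]
  [-2, -8, -11, -1, 0]
D(3):
  [0, -6, -9, 1, -14]
  [6, 0, -3, 7, -8]
  [-2, -8, 0, 2, -5]
  [-5, -11, -14, 0, -16]
  [-2, -8, -11, -1, 0]
D(4):
  [0, -6, -9, 1, -14]
  [6, 0, -3, 7, -8]
  [-2, -8, 0, 2, -5]
  [-5, -11, -14, 0, -16]
  [-2, -8, -11, -1, 0]
D(5):
  [0, -6, -9, 1, -14]
  [6, 0, -3, 7, -8]
  [-2, -8, 0, 2, -5]
  [-5, -11, -14, 0, -16]
  [-2, -8, -11, -1, 0]
Answer: M* = [[0, -6, -9, 1, -14], [6, 0, -3, 7, -8], [-2, -8, 0, 2, -5], [-5, -11, -14, 0, -16], [-2, -8, -11, -1, 0]]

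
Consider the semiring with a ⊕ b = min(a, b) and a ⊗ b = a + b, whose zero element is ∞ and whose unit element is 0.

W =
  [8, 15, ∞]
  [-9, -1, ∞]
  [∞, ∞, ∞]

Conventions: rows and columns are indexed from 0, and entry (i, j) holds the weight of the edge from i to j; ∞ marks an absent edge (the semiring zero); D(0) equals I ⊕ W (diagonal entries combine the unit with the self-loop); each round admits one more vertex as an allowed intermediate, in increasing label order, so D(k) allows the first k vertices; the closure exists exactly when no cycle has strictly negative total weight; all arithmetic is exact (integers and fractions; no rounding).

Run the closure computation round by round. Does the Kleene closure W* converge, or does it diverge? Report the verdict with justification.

Detection: at round 0, diagonal entry (1, 1) turns strictly negative.
Key observation: the cycle 1->1 has total weight (-1), which is strictly negative.
Answer: DIVERGES — negative cycle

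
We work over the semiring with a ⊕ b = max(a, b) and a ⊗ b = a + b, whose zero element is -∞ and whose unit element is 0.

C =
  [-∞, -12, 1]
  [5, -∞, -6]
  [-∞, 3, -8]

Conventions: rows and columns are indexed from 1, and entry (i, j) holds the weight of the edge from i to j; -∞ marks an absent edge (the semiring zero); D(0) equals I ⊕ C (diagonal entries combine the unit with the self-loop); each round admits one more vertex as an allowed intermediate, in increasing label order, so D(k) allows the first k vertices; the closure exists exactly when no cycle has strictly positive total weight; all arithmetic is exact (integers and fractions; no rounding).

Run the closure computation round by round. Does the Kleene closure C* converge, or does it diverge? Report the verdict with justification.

D(0):
  [0, -12, 1]
  [5, 0, -6]
  [-∞, 3, 0]
D(1):
  [0, -12, 1]
  [5, 0, 6]
  [-∞, 3, 0]
Detection: at round 2, diagonal entry (3, 3) turns strictly positive.
Key observation: the cycle 3->2->1->3 has total weight 3 + 5 + 1, which is strictly positive.
Answer: DIVERGES — positive cycle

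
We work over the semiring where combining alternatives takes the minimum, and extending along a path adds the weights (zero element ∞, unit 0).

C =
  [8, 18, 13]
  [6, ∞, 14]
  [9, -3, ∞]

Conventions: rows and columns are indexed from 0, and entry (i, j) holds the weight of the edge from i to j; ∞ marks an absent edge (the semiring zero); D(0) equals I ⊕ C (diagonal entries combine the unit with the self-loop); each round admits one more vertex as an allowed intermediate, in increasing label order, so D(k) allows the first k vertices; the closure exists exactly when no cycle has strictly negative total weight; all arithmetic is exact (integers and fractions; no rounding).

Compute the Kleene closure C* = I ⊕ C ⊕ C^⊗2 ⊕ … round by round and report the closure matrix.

D(0):
  [0, 18, 13]
  [6, 0, 14]
  [9, -3, 0]
D(1):
  [0, 18, 13]
  [6, 0, 14]
  [9, -3, 0]
D(2):
  [0, 18, 13]
  [6, 0, 14]
  [3, -3, 0]
D(3):
  [0, 10, 13]
  [6, 0, 14]
  [3, -3, 0]
Answer: C* = [[0, 10, 13], [6, 0, 14], [3, -3, 0]]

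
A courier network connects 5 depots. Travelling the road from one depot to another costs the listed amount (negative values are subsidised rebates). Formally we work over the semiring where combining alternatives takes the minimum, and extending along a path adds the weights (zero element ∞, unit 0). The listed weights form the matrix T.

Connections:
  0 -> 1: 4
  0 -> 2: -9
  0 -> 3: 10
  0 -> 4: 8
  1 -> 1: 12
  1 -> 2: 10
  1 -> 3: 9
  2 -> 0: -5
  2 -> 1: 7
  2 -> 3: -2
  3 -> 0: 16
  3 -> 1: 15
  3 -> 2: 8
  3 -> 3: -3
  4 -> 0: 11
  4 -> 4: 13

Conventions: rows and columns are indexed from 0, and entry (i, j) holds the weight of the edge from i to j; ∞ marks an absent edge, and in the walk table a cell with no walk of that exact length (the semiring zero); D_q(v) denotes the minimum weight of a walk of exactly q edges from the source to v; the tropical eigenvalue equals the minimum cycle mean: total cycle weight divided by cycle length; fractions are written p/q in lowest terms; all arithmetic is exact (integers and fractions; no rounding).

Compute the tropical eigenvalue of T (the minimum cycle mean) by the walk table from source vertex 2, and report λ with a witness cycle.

q=0: [∞, ∞, 0, ∞, ∞]
q=1: [-5, 7, ∞, -2, ∞]
q=2: [14, -1, -14, -5, 3]
q=3: [-19, -7, 3, -16, 16]
q=4: [-2, -15, -28, -19, -11]
q=5: [-33, -21, -11, -30, 2]
Optimal cycle mean attained by: cycle 0->2->0, total (-9) + (-5), length 2.
Answer: λ = -7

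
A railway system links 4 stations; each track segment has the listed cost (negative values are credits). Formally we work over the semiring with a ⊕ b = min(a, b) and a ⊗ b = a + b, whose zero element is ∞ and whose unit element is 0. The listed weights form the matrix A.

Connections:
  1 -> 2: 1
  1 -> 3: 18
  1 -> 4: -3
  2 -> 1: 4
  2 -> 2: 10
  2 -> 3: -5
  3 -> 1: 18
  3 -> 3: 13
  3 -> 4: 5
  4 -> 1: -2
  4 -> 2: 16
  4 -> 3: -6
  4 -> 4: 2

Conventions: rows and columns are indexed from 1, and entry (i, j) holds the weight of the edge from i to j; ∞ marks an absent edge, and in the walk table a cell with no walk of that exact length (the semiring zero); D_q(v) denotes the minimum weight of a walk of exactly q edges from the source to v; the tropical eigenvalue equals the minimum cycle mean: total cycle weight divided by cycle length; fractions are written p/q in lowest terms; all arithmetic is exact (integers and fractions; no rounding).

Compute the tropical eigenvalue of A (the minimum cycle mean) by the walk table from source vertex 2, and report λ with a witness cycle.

q=0: [∞, 0, ∞, ∞]
q=1: [4, 10, -5, ∞]
q=2: [13, 5, 5, 0]
q=3: [-2, 14, -6, 2]
q=4: [0, -1, -4, -5]
Optimal cycle mean attained by: cycle 1->4->1, total (-3) + (-2), length 2.
Answer: λ = -5/2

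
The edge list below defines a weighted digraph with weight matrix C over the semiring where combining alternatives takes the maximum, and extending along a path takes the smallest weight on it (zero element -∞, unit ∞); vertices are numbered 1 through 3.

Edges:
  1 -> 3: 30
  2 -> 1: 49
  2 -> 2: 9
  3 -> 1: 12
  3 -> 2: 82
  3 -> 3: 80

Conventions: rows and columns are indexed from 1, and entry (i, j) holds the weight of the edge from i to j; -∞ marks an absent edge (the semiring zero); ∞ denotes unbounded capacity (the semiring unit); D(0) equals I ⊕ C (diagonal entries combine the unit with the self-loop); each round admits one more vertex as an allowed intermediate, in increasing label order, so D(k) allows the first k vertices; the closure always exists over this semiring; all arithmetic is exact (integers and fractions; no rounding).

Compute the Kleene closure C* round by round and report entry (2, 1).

D(0):
  [∞, -∞, 30]
  [49, ∞, -∞]
  [12, 82, ∞]
D(1):
  [∞, -∞, 30]
  [49, ∞, 30]
  [12, 82, ∞]
D(2):
  [∞, -∞, 30]
  [49, ∞, 30]
  [49, 82, ∞]
D(3):
  [∞, 30, 30]
  [49, ∞, 30]
  [49, 82, ∞]
Answer: C*[2][1] = 49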